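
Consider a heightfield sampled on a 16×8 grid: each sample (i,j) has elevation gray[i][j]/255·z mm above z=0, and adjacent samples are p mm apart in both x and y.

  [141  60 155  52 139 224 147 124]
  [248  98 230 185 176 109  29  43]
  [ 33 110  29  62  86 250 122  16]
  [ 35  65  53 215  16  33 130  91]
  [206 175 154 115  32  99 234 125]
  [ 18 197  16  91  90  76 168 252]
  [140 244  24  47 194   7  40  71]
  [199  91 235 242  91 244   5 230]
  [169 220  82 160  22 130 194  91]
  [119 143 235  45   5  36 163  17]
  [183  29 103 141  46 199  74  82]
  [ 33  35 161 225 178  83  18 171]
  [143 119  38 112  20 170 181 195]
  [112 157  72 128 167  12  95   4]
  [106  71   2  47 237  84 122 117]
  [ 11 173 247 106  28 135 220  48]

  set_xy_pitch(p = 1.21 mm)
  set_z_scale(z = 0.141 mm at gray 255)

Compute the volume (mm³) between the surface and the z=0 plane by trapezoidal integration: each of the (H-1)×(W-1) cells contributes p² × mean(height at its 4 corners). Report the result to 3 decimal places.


9.730

height_mm = gray/255 × 0.141; cell vol = 1.21² × mean(4 corners)
unit = 1.21² × 0.141 / (4×255) = 0.00020239 mm³ per gray-sum
row 0: Σ corner-gray over 7 cells = 3764  → 0.7618
row 1: Σ corner-gray over 7 cells = 3312  → 0.6703
row 2: Σ corner-gray over 7 cells = 2517  → 0.5094
row 3: Σ corner-gray over 7 cells = 3099  → 0.6272
row 4: Σ corner-gray over 7 cells = 3495  → 0.7074
row 5: Σ corner-gray over 7 cells = 2869  → 0.5807
row 6: Σ corner-gray over 7 cells = 3568  → 0.7221
row 7: Σ corner-gray over 7 cells = 4121  → 0.8341
row 8: Σ corner-gray over 7 cells = 3266  → 0.6610
row 9: Σ corner-gray over 7 cells = 2839  → 0.5746
row 10: Σ corner-gray over 7 cells = 3053  → 0.6179
row 11: Σ corner-gray over 7 cells = 3222  → 0.6521
row 12: Σ corner-gray over 7 cells = 2996  → 0.6064
row 13: Σ corner-gray over 7 cells = 2727  → 0.5519
row 14: Σ corner-gray over 7 cells = 3226  → 0.6529
Σ rows: total corner-gray = 48074  → 9.7297 mm³


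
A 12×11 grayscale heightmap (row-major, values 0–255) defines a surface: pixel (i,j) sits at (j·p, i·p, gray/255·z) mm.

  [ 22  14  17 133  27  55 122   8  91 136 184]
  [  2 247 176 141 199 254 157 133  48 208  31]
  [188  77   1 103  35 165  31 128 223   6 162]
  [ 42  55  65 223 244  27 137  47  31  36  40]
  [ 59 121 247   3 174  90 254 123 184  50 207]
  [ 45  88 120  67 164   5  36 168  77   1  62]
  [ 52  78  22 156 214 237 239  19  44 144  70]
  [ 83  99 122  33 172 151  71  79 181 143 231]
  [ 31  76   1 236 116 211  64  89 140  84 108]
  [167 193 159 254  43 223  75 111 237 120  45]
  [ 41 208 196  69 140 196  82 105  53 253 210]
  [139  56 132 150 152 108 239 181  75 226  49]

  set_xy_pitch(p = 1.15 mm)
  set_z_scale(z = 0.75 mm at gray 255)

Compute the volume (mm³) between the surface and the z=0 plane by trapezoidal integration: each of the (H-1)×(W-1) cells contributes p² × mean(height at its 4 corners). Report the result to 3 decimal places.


height_mm = gray/255 × 0.75; cell vol = 1.15² × mean(4 corners)
unit = 1.15² × 0.75 / (4×255) = 0.000972426 mm³ per gray-sum
row 0: Σ corner-gray over 10 cells = 4571  → 4.4450
row 1: Σ corner-gray over 10 cells = 5047  → 4.9078
row 2: Σ corner-gray over 10 cells = 3700  → 3.5980
row 3: Σ corner-gray over 10 cells = 4570  → 4.4440
row 4: Σ corner-gray over 10 cells = 4317  → 4.1980
row 5: Σ corner-gray over 10 cells = 3987  → 3.8771
row 6: Σ corner-gray over 10 cells = 4844  → 4.7104
row 7: Σ corner-gray over 10 cells = 4589  → 4.4625
row 8: Σ corner-gray over 10 cells = 5215  → 5.0712
row 9: Σ corner-gray over 10 cells = 5897  → 5.7344
row 10: Σ corner-gray over 10 cells = 5681  → 5.5244
Σ rows: total corner-gray = 52418  → 50.9727 mm³

50.973


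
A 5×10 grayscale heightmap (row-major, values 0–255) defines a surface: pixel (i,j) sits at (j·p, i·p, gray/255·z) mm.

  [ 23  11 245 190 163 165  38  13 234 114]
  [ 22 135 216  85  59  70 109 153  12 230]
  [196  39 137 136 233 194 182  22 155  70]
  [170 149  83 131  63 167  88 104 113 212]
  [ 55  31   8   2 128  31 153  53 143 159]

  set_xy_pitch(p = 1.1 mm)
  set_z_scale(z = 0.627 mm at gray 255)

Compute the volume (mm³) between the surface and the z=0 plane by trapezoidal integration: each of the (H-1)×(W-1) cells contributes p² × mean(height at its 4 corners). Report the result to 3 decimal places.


height_mm = gray/255 × 0.627; cell vol = 1.1² × mean(4 corners)
unit = 1.1² × 0.627 / (4×255) = 0.000743794 mm³ per gray-sum
row 0: Σ corner-gray over 9 cells = 4185  → 3.1128
row 1: Σ corner-gray over 9 cells = 4392  → 3.2667
row 2: Σ corner-gray over 9 cells = 4640  → 3.4512
row 3: Σ corner-gray over 9 cells = 3490  → 2.5958
Σ rows: total corner-gray = 16707  → 12.4266 mm³

12.427


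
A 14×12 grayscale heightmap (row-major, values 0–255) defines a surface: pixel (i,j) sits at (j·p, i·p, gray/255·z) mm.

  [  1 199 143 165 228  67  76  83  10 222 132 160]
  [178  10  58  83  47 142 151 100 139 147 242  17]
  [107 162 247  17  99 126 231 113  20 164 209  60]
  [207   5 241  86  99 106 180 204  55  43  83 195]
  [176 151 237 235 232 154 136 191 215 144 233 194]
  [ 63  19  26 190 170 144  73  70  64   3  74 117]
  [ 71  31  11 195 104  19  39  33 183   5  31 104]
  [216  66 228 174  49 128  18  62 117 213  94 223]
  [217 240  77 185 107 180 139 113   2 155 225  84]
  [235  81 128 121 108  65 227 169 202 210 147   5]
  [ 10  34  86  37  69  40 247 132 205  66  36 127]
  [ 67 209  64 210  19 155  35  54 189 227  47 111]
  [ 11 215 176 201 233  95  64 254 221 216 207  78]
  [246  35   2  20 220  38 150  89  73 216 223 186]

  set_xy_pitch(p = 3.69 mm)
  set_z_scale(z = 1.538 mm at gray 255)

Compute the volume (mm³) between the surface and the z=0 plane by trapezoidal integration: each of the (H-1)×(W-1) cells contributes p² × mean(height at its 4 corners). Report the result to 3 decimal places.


1467.901

height_mm = gray/255 × 1.538; cell vol = 3.69² × mean(4 corners)
unit = 3.69² × 1.538 / (4×255) = 0.0205309 mm³ per gray-sum
row 0: Σ corner-gray over 11 cells = 5244  → 107.6643
row 1: Σ corner-gray over 11 cells = 5376  → 110.3743
row 2: Σ corner-gray over 11 cells = 5549  → 113.9262
row 3: Σ corner-gray over 11 cells = 6832  → 140.2674
row 4: Σ corner-gray over 11 cells = 6072  → 124.6639
row 5: Σ corner-gray over 11 cells = 3323  → 68.2243
row 6: Σ corner-gray over 11 cells = 4214  → 86.5174
row 7: Σ corner-gray over 11 cells = 5884  → 120.8041
row 8: Σ corner-gray over 11 cells = 6303  → 129.4065
row 9: Σ corner-gray over 11 cells = 5197  → 106.6993
row 10: Σ corner-gray over 11 cells = 4637  → 95.2020
row 11: Σ corner-gray over 11 cells = 6449  → 132.4041
row 12: Σ corner-gray over 11 cells = 6417  → 131.7471
Σ rows: total corner-gray = 71497  → 1467.9008 mm³


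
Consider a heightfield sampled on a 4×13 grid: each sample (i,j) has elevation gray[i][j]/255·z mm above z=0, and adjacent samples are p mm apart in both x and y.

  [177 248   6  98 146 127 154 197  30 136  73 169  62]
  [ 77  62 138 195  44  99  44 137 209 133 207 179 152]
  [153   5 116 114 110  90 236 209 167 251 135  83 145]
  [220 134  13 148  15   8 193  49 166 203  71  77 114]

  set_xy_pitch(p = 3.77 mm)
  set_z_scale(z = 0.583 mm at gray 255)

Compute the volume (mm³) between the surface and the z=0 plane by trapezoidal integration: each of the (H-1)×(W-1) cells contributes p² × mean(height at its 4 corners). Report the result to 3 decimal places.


height_mm = gray/255 × 0.583; cell vol = 3.77² × mean(4 corners)
unit = 3.77² × 0.583 / (4×255) = 0.00812365 mm³ per gray-sum
row 0: Σ corner-gray over 12 cells = 6130  → 49.7980
row 1: Σ corner-gray over 12 cells = 6453  → 52.4219
row 2: Σ corner-gray over 12 cells = 5818  → 47.2634
Σ rows: total corner-gray = 18401  → 149.4832 mm³

149.483


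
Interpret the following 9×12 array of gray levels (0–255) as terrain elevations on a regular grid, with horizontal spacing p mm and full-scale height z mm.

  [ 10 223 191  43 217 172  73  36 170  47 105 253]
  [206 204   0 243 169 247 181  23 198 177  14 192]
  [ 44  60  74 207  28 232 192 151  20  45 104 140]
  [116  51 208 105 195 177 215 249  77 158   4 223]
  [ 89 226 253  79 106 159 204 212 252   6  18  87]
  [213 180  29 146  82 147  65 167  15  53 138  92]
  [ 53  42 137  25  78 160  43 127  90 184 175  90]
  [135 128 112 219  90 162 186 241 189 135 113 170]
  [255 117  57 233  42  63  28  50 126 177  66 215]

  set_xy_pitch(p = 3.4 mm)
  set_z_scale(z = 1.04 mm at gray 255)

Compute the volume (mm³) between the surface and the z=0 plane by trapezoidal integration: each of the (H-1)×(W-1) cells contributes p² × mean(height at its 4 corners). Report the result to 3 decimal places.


537.814

height_mm = gray/255 × 1.04; cell vol = 3.4² × mean(4 corners)
unit = 3.4² × 1.04 / (4×255) = 0.0117867 mm³ per gray-sum
row 0: Σ corner-gray over 11 cells = 6127  → 72.2169
row 1: Σ corner-gray over 11 cells = 5720  → 67.4197
row 2: Σ corner-gray over 11 cells = 5627  → 66.3236
row 3: Σ corner-gray over 11 cells = 6423  → 75.7058
row 4: Σ corner-gray over 11 cells = 5555  → 65.4749
row 5: Σ corner-gray over 11 cells = 4614  → 54.3837
row 6: Σ corner-gray over 11 cells = 5720  → 67.4197
row 7: Σ corner-gray over 11 cells = 5843  → 68.8695
Σ rows: total corner-gray = 45629  → 537.8138 mm³


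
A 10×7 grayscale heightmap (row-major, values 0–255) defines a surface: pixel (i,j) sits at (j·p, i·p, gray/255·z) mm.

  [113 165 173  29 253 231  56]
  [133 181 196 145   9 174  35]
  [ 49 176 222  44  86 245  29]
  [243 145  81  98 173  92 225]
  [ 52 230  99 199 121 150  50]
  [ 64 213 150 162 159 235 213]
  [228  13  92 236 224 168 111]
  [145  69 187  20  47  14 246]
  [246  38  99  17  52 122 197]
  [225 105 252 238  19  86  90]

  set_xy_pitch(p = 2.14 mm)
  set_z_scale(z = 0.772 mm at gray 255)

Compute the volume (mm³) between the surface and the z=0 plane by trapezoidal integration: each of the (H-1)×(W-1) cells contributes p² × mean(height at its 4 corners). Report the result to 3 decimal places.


99.998

height_mm = gray/255 × 0.772; cell vol = 2.14² × mean(4 corners)
unit = 2.14² × 0.772 / (4×255) = 0.00346613 mm³ per gray-sum
row 0: Σ corner-gray over 6 cells = 3449  → 11.9547
row 1: Σ corner-gray over 6 cells = 3202  → 11.0985
row 2: Σ corner-gray over 6 cells = 3270  → 11.3342
row 3: Σ corner-gray over 6 cells = 3346  → 11.5977
row 4: Σ corner-gray over 6 cells = 3815  → 13.2233
row 5: Σ corner-gray over 6 cells = 3920  → 13.5872
row 6: Σ corner-gray over 6 cells = 2870  → 9.9478
row 7: Σ corner-gray over 6 cells = 2164  → 7.5007
row 8: Σ corner-gray over 6 cells = 2814  → 9.7537
Σ rows: total corner-gray = 28850  → 99.9978 mm³


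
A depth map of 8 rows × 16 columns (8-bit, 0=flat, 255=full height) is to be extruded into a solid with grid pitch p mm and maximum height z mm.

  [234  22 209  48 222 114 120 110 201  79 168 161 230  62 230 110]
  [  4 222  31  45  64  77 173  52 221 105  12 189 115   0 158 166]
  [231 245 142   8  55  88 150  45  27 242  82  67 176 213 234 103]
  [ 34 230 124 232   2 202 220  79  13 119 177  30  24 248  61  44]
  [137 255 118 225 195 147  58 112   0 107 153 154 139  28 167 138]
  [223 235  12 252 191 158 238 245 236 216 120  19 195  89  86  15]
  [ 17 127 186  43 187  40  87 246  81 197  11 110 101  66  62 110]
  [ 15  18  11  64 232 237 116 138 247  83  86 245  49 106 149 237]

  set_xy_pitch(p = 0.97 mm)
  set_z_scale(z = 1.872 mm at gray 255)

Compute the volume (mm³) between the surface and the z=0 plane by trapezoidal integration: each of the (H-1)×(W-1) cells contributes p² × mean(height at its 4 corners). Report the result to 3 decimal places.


92.085

height_mm = gray/255 × 1.872; cell vol = 0.97² × mean(4 corners)
unit = 0.97² × 1.872 / (4×255) = 0.00172683 mm³ per gray-sum
row 0: Σ corner-gray over 15 cells = 7394  → 12.7682
row 1: Σ corner-gray over 15 cells = 6980  → 12.0533
row 2: Σ corner-gray over 15 cells = 7482  → 12.9201
row 3: Σ corner-gray over 15 cells = 7591  → 13.1084
row 4: Σ corner-gray over 15 cells = 8813  → 15.2185
row 5: Σ corner-gray over 15 cells = 8037  → 13.8785
row 6: Σ corner-gray over 15 cells = 7029  → 12.1379
Σ rows: total corner-gray = 53326  → 92.0848 mm³


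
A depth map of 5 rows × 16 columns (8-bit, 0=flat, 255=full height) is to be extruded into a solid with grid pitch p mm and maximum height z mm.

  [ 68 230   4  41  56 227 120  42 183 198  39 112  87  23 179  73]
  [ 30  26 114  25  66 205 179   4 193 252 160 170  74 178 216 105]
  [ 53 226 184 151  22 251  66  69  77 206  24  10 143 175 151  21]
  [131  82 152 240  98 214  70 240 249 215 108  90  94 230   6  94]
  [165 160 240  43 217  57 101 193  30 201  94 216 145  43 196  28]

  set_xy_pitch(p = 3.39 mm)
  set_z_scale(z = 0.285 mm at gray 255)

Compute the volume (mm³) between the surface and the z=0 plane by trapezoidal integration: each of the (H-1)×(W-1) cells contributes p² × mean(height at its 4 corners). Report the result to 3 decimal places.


height_mm = gray/255 × 0.285; cell vol = 3.39² × mean(4 corners)
unit = 3.39² × 0.285 / (4×255) = 0.00321103 mm³ per gray-sum
row 0: Σ corner-gray over 15 cells = 7082  → 22.7405
row 1: Σ corner-gray over 15 cells = 7443  → 23.8997
row 2: Σ corner-gray over 15 cells = 7985  → 25.6401
row 3: Σ corner-gray over 15 cells = 8466  → 27.1846
Σ rows: total corner-gray = 30976  → 99.4648 mm³

99.465


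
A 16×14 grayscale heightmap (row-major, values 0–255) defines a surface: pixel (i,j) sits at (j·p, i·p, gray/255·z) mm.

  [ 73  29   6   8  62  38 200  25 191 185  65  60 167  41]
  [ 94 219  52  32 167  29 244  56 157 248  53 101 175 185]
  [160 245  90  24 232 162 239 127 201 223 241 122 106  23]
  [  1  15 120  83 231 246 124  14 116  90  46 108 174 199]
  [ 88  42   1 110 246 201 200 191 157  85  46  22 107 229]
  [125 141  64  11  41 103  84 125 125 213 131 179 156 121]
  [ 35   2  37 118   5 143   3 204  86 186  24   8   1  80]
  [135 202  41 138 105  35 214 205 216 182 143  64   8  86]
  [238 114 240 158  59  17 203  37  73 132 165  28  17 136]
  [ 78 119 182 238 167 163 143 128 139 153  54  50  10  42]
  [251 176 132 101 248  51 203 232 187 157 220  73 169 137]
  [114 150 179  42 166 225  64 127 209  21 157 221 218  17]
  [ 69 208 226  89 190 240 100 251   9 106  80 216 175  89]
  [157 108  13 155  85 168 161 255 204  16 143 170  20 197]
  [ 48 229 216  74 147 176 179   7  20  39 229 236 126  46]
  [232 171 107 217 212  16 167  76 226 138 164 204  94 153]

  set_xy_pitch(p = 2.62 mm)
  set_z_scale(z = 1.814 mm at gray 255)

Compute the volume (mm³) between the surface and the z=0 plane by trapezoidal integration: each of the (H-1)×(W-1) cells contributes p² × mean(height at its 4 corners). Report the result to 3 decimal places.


1209.787

height_mm = gray/255 × 1.814; cell vol = 2.62² × mean(4 corners)
unit = 2.62² × 1.814 / (4×255) = 0.0122079 mm³ per gray-sum
row 0: Σ corner-gray over 13 cells = 5531  → 67.5217
row 1: Σ corner-gray over 13 cells = 7552  → 92.1938
row 2: Σ corner-gray over 13 cells = 7141  → 87.1764
row 3: Σ corner-gray over 13 cells = 6067  → 74.0651
row 4: Σ corner-gray over 13 cells = 6125  → 74.7732
row 5: Σ corner-gray over 13 cells = 4741  → 57.8775
row 6: Σ corner-gray over 13 cells = 5076  → 61.9671
row 7: Σ corner-gray over 13 cells = 6187  → 75.5301
row 8: Σ corner-gray over 13 cells = 6072  → 74.1262
row 9: Σ corner-gray over 13 cells = 7498  → 91.5346
row 10: Σ corner-gray over 13 cells = 7975  → 97.3577
row 11: Σ corner-gray over 13 cells = 7627  → 93.1094
row 12: Σ corner-gray over 13 cells = 7288  → 88.9709
row 13: Σ corner-gray over 13 cells = 6800  → 83.0135
row 14: Σ corner-gray over 13 cells = 7419  → 90.5701
Σ rows: total corner-gray = 99099  → 1209.7871 mm³


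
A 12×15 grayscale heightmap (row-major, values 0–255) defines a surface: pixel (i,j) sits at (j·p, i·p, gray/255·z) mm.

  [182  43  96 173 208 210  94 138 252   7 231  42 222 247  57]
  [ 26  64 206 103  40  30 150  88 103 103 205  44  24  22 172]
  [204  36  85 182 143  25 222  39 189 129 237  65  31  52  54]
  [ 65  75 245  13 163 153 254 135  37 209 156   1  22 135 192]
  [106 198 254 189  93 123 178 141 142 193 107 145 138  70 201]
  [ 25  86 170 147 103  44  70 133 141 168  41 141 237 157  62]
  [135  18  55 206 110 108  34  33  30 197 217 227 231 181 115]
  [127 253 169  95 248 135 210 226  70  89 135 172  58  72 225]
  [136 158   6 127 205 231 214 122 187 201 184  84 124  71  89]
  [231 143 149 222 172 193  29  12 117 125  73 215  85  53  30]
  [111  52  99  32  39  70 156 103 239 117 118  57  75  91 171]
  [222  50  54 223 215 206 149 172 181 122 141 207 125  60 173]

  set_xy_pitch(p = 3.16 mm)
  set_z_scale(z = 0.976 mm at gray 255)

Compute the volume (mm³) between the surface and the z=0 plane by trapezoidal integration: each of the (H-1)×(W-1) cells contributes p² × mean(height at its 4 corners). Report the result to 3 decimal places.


744.667

height_mm = gray/255 × 0.976; cell vol = 3.16² × mean(4 corners)
unit = 3.16² × 0.976 / (4×255) = 0.00955485 mm³ per gray-sum
row 0: Σ corner-gray over 14 cells = 6727  → 64.2755
row 1: Σ corner-gray over 14 cells = 5690  → 54.3671
row 2: Σ corner-gray over 14 cells = 6581  → 62.8805
row 3: Σ corner-gray over 14 cells = 7702  → 73.5914
row 4: Σ corner-gray over 14 cells = 7612  → 72.7315
row 5: Σ corner-gray over 14 cells = 6907  → 65.9953
row 6: Σ corner-gray over 14 cells = 7760  → 74.1456
row 7: Σ corner-gray over 14 cells = 8269  → 79.0090
row 8: Σ corner-gray over 14 cells = 7490  → 71.5658
row 9: Σ corner-gray over 14 cells = 6215  → 59.3834
row 10: Σ corner-gray over 14 cells = 6983  → 66.7215
Σ rows: total corner-gray = 77936  → 744.6667 mm³


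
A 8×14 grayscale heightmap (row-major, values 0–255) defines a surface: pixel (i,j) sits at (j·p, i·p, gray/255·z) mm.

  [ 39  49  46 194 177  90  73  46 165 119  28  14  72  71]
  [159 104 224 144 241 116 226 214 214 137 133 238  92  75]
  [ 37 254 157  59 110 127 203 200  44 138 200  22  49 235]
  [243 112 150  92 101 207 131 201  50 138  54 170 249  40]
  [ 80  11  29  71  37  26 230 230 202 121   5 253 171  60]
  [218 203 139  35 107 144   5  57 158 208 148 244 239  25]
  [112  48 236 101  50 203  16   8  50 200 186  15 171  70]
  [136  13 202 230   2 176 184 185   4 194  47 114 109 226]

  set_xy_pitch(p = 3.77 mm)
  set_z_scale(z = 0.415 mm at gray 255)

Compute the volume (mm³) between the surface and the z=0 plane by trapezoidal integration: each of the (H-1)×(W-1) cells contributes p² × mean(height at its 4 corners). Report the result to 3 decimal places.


height_mm = gray/255 × 0.415; cell vol = 3.77² × mean(4 corners)
unit = 3.77² × 0.415 / (4×255) = 0.0057827 mm³ per gray-sum
row 0: Σ corner-gray over 13 cells = 6656  → 38.4896
row 1: Σ corner-gray over 13 cells = 7798  → 45.0935
row 2: Σ corner-gray over 13 cells = 6991  → 40.4269
row 3: Σ corner-gray over 13 cells = 6505  → 37.6165
row 4: Σ corner-gray over 13 cells = 6529  → 37.7552
row 5: Σ corner-gray over 13 cells = 6367  → 36.8184
row 6: Σ corner-gray over 13 cells = 6032  → 34.8812
Σ rows: total corner-gray = 46878  → 271.0814 mm³

271.081


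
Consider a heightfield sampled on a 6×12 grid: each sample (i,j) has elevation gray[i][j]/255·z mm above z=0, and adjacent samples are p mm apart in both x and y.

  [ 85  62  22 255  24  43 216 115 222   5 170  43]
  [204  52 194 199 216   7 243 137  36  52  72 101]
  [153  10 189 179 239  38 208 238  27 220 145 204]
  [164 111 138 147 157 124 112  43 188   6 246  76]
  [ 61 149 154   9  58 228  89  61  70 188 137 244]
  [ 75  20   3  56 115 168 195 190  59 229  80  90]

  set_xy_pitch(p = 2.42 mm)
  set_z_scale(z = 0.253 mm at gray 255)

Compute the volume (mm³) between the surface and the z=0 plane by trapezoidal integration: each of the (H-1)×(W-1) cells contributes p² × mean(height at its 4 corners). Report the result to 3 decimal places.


height_mm = gray/255 × 0.253; cell vol = 2.42² × mean(4 corners)
unit = 2.42² × 0.253 / (4×255) = 0.00145262 mm³ per gray-sum
row 0: Σ corner-gray over 11 cells = 5117  → 7.4330
row 1: Σ corner-gray over 11 cells = 6064  → 8.8087
row 2: Σ corner-gray over 11 cells = 6127  → 8.9002
row 3: Σ corner-gray over 11 cells = 5375  → 7.8078
row 4: Σ corner-gray over 11 cells = 4986  → 7.2427
Σ rows: total corner-gray = 27669  → 40.1925 mm³

40.192


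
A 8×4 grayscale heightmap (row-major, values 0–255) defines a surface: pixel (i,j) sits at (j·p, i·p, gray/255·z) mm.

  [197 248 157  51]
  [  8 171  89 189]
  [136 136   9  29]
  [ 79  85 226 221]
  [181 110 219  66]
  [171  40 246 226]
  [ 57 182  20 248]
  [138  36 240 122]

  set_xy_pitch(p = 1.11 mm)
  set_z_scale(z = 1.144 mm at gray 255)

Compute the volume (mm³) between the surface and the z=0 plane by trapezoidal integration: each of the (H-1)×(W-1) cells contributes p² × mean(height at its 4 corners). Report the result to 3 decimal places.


height_mm = gray/255 × 1.144; cell vol = 1.11² × mean(4 corners)
unit = 1.11² × 1.144 / (4×255) = 0.00138188 mm³ per gray-sum
row 0: Σ corner-gray over 3 cells = 1775  → 2.4528
row 1: Σ corner-gray over 3 cells = 1172  → 1.6196
row 2: Σ corner-gray over 3 cells = 1377  → 1.9029
row 3: Σ corner-gray over 3 cells = 1827  → 2.5247
row 4: Σ corner-gray over 3 cells = 1874  → 2.5897
row 5: Σ corner-gray over 3 cells = 1678  → 2.3188
row 6: Σ corner-gray over 3 cells = 1521  → 2.1018
Σ rows: total corner-gray = 11224  → 15.5103 mm³

15.510


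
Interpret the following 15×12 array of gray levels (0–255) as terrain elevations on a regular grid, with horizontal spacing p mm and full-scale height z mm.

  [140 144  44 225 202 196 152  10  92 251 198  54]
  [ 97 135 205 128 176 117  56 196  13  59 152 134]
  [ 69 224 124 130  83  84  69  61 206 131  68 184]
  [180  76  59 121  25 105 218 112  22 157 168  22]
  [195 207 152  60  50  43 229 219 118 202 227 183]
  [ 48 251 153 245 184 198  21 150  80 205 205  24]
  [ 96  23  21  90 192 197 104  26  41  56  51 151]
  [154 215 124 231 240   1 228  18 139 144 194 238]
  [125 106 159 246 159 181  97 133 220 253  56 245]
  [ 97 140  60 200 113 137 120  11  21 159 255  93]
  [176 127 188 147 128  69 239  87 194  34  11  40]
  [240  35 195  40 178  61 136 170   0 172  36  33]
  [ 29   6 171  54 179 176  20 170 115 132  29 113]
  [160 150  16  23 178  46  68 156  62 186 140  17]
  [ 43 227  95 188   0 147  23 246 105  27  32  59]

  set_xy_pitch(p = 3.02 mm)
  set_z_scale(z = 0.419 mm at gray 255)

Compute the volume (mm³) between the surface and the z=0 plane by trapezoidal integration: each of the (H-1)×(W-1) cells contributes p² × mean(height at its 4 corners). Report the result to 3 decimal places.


height_mm = gray/255 × 0.419; cell vol = 3.02² × mean(4 corners)
unit = 3.02² × 0.419 / (4×255) = 0.00374652 mm³ per gray-sum
row 0: Σ corner-gray over 11 cells = 5927  → 22.2056
row 1: Σ corner-gray over 11 cells = 5318  → 19.9240
row 2: Σ corner-gray over 11 cells = 4941  → 18.5115
row 3: Σ corner-gray over 11 cells = 5720  → 21.4301
row 4: Σ corner-gray over 11 cells = 6848  → 25.6562
row 5: Σ corner-gray over 11 cells = 5305  → 19.8753
row 6: Σ corner-gray over 11 cells = 5309  → 19.8903
row 7: Σ corner-gray over 11 cells = 7050  → 26.4129
row 8: Σ corner-gray over 11 cells = 6212  → 23.2734
row 9: Σ corner-gray over 11 cells = 5286  → 19.8041
row 10: Σ corner-gray over 11 cells = 4983  → 18.6689
row 11: Σ corner-gray over 11 cells = 4565  → 17.1029
row 12: Σ corner-gray over 11 cells = 4473  → 16.7582
row 13: Σ corner-gray over 11 cells = 4509  → 16.8930
Σ rows: total corner-gray = 76446  → 286.4063 mm³

286.406


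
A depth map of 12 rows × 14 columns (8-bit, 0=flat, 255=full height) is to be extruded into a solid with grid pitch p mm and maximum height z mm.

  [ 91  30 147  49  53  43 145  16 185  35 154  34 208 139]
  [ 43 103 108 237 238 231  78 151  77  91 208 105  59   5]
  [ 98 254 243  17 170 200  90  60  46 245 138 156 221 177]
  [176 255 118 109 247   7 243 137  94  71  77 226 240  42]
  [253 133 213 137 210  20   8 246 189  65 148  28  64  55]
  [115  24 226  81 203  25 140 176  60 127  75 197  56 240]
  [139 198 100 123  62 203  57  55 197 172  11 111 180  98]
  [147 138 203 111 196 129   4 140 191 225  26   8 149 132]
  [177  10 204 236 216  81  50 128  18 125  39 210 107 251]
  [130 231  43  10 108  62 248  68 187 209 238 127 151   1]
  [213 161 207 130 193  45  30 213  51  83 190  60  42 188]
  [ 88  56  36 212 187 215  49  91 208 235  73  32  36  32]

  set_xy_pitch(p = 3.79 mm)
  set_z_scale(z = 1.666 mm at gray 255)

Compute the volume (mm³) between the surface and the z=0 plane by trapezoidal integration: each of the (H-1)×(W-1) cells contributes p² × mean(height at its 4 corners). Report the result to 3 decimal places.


1726.099

height_mm = gray/255 × 1.666; cell vol = 3.79² × mean(4 corners)
unit = 3.79² × 1.666 / (4×255) = 0.0234614 mm³ per gray-sum
row 0: Σ corner-gray over 13 cells = 5848  → 137.2021
row 1: Σ corner-gray over 13 cells = 7375  → 173.0276
row 2: Σ corner-gray over 13 cells = 7821  → 183.4913
row 3: Σ corner-gray over 13 cells = 7096  → 166.4818
row 4: Σ corner-gray over 13 cells = 6365  → 149.3316
row 5: Σ corner-gray over 13 cells = 6310  → 148.0412
row 6: Σ corner-gray over 13 cells = 6494  → 152.3581
row 7: Σ corner-gray over 13 cells = 6595  → 154.7277
row 8: Σ corner-gray over 13 cells = 6771  → 158.8569
row 9: Σ corner-gray over 13 cells = 6706  → 157.3319
row 10: Σ corner-gray over 13 cells = 6191  → 145.2493
Σ rows: total corner-gray = 73572  → 1726.0994 mm³


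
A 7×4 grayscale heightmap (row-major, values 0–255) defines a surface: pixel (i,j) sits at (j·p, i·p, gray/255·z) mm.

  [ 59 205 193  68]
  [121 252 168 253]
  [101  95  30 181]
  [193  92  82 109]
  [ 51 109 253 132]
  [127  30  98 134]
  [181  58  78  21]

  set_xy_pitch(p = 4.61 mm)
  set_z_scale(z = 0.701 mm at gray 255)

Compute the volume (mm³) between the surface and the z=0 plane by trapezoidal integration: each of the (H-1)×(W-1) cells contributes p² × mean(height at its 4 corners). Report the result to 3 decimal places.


131.991

height_mm = gray/255 × 0.701; cell vol = 4.61² × mean(4 corners)
unit = 4.61² × 0.701 / (4×255) = 0.0146056 mm³ per gray-sum
row 0: Σ corner-gray over 3 cells = 2137  → 31.2122
row 1: Σ corner-gray over 3 cells = 1746  → 25.5014
row 2: Σ corner-gray over 3 cells = 1182  → 17.2638
row 3: Σ corner-gray over 3 cells = 1557  → 22.7409
row 4: Σ corner-gray over 3 cells = 1424  → 20.7984
row 5: Σ corner-gray over 3 cells = 991  → 14.4742
Σ rows: total corner-gray = 9037  → 131.9909 mm³


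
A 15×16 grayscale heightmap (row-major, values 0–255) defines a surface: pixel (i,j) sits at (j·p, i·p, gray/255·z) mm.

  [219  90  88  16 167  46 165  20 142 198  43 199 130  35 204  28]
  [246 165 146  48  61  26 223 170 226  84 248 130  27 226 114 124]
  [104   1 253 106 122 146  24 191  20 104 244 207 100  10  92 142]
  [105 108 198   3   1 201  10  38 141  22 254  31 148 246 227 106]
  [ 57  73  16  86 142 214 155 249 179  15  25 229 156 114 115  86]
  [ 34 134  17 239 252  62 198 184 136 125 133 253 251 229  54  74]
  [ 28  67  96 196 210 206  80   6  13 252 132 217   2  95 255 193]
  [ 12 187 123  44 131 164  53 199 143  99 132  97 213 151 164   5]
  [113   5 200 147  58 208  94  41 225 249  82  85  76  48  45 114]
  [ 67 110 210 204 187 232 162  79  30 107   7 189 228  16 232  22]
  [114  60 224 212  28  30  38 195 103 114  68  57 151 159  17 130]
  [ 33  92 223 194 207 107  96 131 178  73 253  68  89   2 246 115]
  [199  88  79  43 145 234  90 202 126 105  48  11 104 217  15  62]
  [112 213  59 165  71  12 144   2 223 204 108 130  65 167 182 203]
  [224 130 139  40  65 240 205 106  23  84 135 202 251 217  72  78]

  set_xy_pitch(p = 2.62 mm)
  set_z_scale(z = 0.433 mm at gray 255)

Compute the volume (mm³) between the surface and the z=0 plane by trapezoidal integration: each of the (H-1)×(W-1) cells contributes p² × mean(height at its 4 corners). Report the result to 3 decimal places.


height_mm = gray/255 × 0.433; cell vol = 2.62² × mean(4 corners)
unit = 2.62² × 0.433 / (4×255) = 0.00291401 mm³ per gray-sum
row 0: Σ corner-gray over 15 cells = 7491  → 21.8288
row 1: Σ corner-gray over 15 cells = 7644  → 22.2747
row 2: Σ corner-gray over 15 cells = 6953  → 20.2611
row 3: Σ corner-gray over 15 cells = 7146  → 20.8235
row 4: Σ corner-gray over 15 cells = 8321  → 24.2474
row 5: Σ corner-gray over 15 cells = 8517  → 24.8186
row 6: Σ corner-gray over 15 cells = 7692  → 22.4145
row 7: Σ corner-gray over 15 cells = 7170  → 20.8934
row 8: Σ corner-gray over 15 cells = 7428  → 21.6452
row 9: Σ corner-gray over 15 cells = 7231  → 21.0712
row 10: Σ corner-gray over 15 cells = 7222  → 21.0449
row 11: Σ corner-gray over 15 cells = 7341  → 21.3917
row 12: Σ corner-gray over 15 cells = 7080  → 20.6312
row 13: Σ corner-gray over 15 cells = 7925  → 23.0935
Σ rows: total corner-gray = 105161  → 306.4397 mm³

306.440


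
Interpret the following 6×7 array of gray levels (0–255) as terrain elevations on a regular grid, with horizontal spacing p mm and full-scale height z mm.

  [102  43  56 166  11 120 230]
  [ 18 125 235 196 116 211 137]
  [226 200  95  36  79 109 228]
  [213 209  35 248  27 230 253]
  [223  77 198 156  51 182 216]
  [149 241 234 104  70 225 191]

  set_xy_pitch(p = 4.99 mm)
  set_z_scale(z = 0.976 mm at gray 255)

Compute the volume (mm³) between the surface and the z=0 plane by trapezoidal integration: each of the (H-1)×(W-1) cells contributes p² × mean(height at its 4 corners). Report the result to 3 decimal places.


height_mm = gray/255 × 0.976; cell vol = 4.99² × mean(4 corners)
unit = 4.99² × 0.976 / (4×255) = 0.023826 mm³ per gray-sum
row 0: Σ corner-gray over 6 cells = 3045  → 72.5501
row 1: Σ corner-gray over 6 cells = 3413  → 81.3181
row 2: Σ corner-gray over 6 cells = 3456  → 82.3426
row 3: Σ corner-gray over 6 cells = 3731  → 88.8947
row 4: Σ corner-gray over 6 cells = 3855  → 91.8491
Σ rows: total corner-gray = 17500  → 416.9546 mm³

416.955


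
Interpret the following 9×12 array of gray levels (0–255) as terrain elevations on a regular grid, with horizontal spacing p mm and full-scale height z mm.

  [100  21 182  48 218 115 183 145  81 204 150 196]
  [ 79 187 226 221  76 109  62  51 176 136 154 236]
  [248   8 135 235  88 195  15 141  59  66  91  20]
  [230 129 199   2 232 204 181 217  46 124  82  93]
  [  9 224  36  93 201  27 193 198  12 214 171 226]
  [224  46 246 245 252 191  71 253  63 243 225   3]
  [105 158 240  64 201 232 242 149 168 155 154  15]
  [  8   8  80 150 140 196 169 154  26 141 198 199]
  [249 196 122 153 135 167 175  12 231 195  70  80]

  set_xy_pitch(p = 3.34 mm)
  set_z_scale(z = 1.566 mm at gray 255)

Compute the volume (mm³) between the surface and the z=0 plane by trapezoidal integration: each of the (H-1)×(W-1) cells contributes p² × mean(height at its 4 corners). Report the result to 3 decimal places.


height_mm = gray/255 × 1.566; cell vol = 3.34² × mean(4 corners)
unit = 3.34² × 1.566 / (4×255) = 0.0171271 mm³ per gray-sum
row 0: Σ corner-gray over 11 cells = 6101  → 104.4926
row 1: Σ corner-gray over 11 cells = 5445  → 93.2572
row 2: Σ corner-gray over 11 cells = 5489  → 94.0108
row 3: Σ corner-gray over 11 cells = 6128  → 104.9550
row 4: Σ corner-gray over 11 cells = 6870  → 117.6634
row 5: Σ corner-gray over 11 cells = 7543  → 129.1899
row 6: Σ corner-gray over 11 cells = 6377  → 109.2197
row 7: Σ corner-gray over 11 cells = 5972  → 102.2832
Σ rows: total corner-gray = 49925  → 855.0718 mm³

855.072


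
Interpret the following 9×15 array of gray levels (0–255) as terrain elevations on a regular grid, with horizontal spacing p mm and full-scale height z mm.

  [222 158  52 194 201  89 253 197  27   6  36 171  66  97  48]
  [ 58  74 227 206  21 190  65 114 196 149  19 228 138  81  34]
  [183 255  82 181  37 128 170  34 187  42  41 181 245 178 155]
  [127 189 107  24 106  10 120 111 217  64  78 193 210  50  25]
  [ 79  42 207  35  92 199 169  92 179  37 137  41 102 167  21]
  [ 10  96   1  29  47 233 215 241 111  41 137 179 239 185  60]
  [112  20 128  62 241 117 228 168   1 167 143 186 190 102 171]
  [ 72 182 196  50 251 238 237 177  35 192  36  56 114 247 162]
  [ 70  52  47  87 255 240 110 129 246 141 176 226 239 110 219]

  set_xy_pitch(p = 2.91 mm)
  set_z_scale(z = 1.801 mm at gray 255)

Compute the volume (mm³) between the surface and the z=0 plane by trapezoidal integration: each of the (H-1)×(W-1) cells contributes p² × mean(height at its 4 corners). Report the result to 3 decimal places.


height_mm = gray/255 × 1.801; cell vol = 2.91² × mean(4 corners)
unit = 2.91² × 1.801 / (4×255) = 0.014952 mm³ per gray-sum
row 0: Σ corner-gray over 14 cells = 6872  → 102.7502
row 1: Σ corner-gray over 14 cells = 7368  → 110.1664
row 2: Σ corner-gray over 14 cells = 6970  → 104.2155
row 3: Σ corner-gray over 14 cells = 6208  → 92.8221
row 4: Σ corner-gray over 14 cells = 6676  → 99.8196
row 5: Σ corner-gray over 14 cells = 7367  → 110.1514
row 6: Σ corner-gray over 14 cells = 8045  → 120.2889
row 7: Σ corner-gray over 14 cells = 8661  → 129.4993
Σ rows: total corner-gray = 58167  → 869.7134 mm³

869.713


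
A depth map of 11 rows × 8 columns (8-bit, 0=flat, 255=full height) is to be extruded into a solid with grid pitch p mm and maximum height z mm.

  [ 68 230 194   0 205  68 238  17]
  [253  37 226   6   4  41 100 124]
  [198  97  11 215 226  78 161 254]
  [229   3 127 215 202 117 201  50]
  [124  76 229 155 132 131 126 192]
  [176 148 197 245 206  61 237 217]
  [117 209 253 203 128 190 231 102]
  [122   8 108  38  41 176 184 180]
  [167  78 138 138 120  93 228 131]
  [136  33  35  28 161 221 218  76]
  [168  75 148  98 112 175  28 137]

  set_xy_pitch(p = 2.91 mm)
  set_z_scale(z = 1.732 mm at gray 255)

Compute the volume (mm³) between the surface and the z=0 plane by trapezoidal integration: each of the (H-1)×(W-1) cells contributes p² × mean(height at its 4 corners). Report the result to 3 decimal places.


550.837

height_mm = gray/255 × 1.732; cell vol = 2.91² × mean(4 corners)
unit = 2.91² × 1.732 / (4×255) = 0.0143792 mm³ per gray-sum
row 0: Σ corner-gray over 7 cells = 3160  → 45.4382
row 1: Σ corner-gray over 7 cells = 3233  → 46.4878
row 2: Σ corner-gray over 7 cells = 4037  → 58.0487
row 3: Σ corner-gray over 7 cells = 4023  → 57.8474
row 4: Σ corner-gray over 7 cells = 4595  → 66.0723
row 5: Σ corner-gray over 7 cells = 5228  → 75.1743
row 6: Σ corner-gray over 7 cells = 4059  → 58.3650
row 7: Σ corner-gray over 7 cells = 3300  → 47.4512
row 8: Σ corner-gray over 7 cells = 3492  → 50.2120
row 9: Σ corner-gray over 7 cells = 3181  → 45.7401
Σ rows: total corner-gray = 38308  → 550.8371 mm³


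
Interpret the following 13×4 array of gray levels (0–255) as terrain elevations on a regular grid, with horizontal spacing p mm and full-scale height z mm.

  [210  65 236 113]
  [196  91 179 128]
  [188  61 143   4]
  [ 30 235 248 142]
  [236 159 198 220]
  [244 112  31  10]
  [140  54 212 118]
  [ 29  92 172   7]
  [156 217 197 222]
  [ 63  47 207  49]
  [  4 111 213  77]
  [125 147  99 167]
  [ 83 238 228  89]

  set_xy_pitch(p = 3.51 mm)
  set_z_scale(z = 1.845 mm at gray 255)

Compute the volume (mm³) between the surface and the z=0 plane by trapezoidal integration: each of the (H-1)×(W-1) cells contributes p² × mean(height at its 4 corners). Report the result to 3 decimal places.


446.567

height_mm = gray/255 × 1.845; cell vol = 3.51² × mean(4 corners)
unit = 3.51² × 1.845 / (4×255) = 0.0222849 mm³ per gray-sum
row 0: Σ corner-gray over 3 cells = 1789  → 39.8677
row 1: Σ corner-gray over 3 cells = 1464  → 32.6251
row 2: Σ corner-gray over 3 cells = 1738  → 38.7311
row 3: Σ corner-gray over 3 cells = 2308  → 51.4335
row 4: Σ corner-gray over 3 cells = 1710  → 38.1072
row 5: Σ corner-gray over 3 cells = 1330  → 29.6389
row 6: Σ corner-gray over 3 cells = 1354  → 30.1737
row 7: Σ corner-gray over 3 cells = 1770  → 39.4442
row 8: Σ corner-gray over 3 cells = 1826  → 40.6922
row 9: Σ corner-gray over 3 cells = 1349  → 30.0623
row 10: Σ corner-gray over 3 cells = 1513  → 33.7170
row 11: Σ corner-gray over 3 cells = 1888  → 42.0739
Σ rows: total corner-gray = 20039  → 446.5668 mm³


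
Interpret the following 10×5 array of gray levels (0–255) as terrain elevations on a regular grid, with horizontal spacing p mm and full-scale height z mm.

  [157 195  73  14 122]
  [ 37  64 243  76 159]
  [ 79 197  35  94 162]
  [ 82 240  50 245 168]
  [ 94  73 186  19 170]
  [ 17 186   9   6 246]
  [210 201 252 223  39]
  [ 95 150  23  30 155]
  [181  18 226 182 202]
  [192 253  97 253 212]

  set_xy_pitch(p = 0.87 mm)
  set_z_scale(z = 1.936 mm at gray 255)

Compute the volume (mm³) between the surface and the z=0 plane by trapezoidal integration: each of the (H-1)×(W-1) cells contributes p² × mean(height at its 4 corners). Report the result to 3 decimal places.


height_mm = gray/255 × 1.936; cell vol = 0.87² × mean(4 corners)
unit = 0.87² × 1.936 / (4×255) = 0.00143663 mm³ per gray-sum
row 0: Σ corner-gray over 4 cells = 1805  → 2.5931
row 1: Σ corner-gray over 4 cells = 1855  → 2.6649
row 2: Σ corner-gray over 4 cells = 2213  → 3.1793
row 3: Σ corner-gray over 4 cells = 2140  → 3.0744
row 4: Σ corner-gray over 4 cells = 1485  → 2.1334
row 5: Σ corner-gray over 4 cells = 2266  → 3.2554
row 6: Σ corner-gray over 4 cells = 2257  → 3.2425
row 7: Σ corner-gray over 4 cells = 1891  → 2.7167
row 8: Σ corner-gray over 4 cells = 2845  → 4.0872
Σ rows: total corner-gray = 18757  → 26.9468 mm³

26.947


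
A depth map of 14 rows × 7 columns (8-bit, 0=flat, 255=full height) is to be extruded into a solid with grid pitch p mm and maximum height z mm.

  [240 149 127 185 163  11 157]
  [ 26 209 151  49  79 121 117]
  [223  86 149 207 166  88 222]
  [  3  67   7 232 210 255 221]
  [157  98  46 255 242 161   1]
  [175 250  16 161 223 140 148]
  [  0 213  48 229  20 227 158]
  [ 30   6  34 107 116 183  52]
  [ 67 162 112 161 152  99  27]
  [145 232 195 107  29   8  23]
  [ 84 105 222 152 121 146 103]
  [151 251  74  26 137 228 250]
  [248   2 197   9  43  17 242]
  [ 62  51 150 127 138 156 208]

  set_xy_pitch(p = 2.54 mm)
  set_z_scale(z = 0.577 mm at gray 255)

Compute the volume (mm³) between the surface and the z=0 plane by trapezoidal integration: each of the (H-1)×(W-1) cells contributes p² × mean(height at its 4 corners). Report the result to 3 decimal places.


height_mm = gray/255 × 0.577; cell vol = 2.54² × mean(4 corners)
unit = 2.54² × 0.577 / (4×255) = 0.00364958 mm³ per gray-sum
row 0: Σ corner-gray over 6 cells = 3028  → 11.0509
row 1: Σ corner-gray over 6 cells = 3198  → 11.6714
row 2: Σ corner-gray over 6 cells = 3603  → 13.1494
row 3: Σ corner-gray over 6 cells = 3528  → 12.8757
row 4: Σ corner-gray over 6 cells = 3665  → 13.3757
row 5: Σ corner-gray over 6 cells = 3535  → 12.9013
row 6: Σ corner-gray over 6 cells = 2606  → 9.5108
row 7: Σ corner-gray over 6 cells = 2440  → 8.9050
row 8: Σ corner-gray over 6 cells = 2776  → 10.1312
row 9: Σ corner-gray over 6 cells = 2989  → 10.9086
row 10: Σ corner-gray over 6 cells = 3512  → 12.8173
row 11: Σ corner-gray over 6 cells = 2859  → 10.4342
row 12: Σ corner-gray over 6 cells = 2540  → 9.2699
Σ rows: total corner-gray = 40279  → 147.0015 mm³

147.001


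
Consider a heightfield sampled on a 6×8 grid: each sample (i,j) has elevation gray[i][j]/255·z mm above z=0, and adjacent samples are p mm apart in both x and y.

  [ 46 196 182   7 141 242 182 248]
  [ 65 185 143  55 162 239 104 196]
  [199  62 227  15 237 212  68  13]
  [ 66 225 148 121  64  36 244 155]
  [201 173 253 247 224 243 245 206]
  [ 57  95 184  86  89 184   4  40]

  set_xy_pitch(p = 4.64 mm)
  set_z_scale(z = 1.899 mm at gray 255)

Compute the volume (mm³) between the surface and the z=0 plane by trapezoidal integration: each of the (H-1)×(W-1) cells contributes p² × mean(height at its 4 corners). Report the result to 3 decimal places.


height_mm = gray/255 × 1.899; cell vol = 4.64² × mean(4 corners)
unit = 4.64² × 1.899 / (4×255) = 0.040083 mm³ per gray-sum
row 0: Σ corner-gray over 7 cells = 4231  → 169.5914
row 1: Σ corner-gray over 7 cells = 3891  → 155.9631
row 2: Σ corner-gray over 7 cells = 3751  → 150.3515
row 3: Σ corner-gray over 7 cells = 5074  → 203.3814
row 4: Σ corner-gray over 7 cells = 4558  → 182.6985
Σ rows: total corner-gray = 21505  → 861.9860 mm³

861.986
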